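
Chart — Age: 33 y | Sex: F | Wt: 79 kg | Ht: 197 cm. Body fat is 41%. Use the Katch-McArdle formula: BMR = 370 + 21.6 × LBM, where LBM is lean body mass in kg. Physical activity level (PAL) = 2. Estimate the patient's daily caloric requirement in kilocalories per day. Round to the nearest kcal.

2754 kilocalories per day

LBM = 79 × (1 − 0.41) = 46.61 kg. Katch-McArdle: BMR = 370 + 21.6 × 46.61 = 1376.776 kcal/day.
TEE = BMR × activity factor = 1376.776 × 2 = 2753.552 kcal/day.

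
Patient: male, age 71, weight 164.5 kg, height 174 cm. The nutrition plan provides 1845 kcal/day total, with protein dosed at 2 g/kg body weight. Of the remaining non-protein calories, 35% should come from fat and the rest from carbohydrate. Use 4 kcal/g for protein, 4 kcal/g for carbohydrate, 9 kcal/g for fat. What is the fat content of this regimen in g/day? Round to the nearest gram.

21 g/day

Protein = 2 × 164.5 = 329 g → 329 × 4 = 1316 kcal.
Non-protein calories = 1845 − 1316 = 529 kcal.
Fat: 35% × 529 = 185.15 kcal; carbohydrate: 343.85 kcal.
Fat: 185.15 kcal ÷ 9 kcal/g = 20.5722 g.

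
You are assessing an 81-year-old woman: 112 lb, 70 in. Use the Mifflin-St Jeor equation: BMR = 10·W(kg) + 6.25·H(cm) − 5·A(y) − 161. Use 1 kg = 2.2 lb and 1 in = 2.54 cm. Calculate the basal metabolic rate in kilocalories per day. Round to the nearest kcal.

Convert to metric: weight = 112 ÷ 2.2 = 50.9091 kg; height = 70 × 2.54 = 177.8 cm.
Mifflin-St Jeor (female): BMR = 10(50.9091) + 6.25(177.8) − 5(81) − 161 = 509.0909 + 1111.25 − 405 − 161 = 1054.3409 kcal/day.

1054 kilocalories per day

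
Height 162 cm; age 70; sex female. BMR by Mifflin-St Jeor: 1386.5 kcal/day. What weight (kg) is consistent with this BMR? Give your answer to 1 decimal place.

1386.5 = 10·W + 6.25(162) − 5(70) − 161
10·W = 1386.5 − 501.5 = 885, so W = 88.5 kg.

88.5 kg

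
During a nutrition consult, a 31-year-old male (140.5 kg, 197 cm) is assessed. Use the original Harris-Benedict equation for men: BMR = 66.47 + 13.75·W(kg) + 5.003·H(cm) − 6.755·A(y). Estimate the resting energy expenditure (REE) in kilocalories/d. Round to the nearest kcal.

2775 kilocalories/d

Harris-Benedict: BMR = 66.47 + 13.75(140.5) + 5.003(197) − 6.755(31) = 2774.531 kcal/day.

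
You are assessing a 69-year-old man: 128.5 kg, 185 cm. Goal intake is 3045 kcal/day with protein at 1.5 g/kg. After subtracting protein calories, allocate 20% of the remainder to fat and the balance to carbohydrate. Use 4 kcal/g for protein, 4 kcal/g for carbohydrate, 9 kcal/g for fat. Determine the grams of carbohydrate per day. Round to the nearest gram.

Protein = 1.5 × 128.5 = 192.75 g → 192.75 × 4 = 771 kcal.
Non-protein calories = 3045 − 771 = 2274 kcal.
Fat: 20% × 2274 = 454.8 kcal; carbohydrate: 1819.2 kcal.
Carbohydrate: 1819.2 kcal ÷ 4 kcal/g = 454.8 g.

455 g/day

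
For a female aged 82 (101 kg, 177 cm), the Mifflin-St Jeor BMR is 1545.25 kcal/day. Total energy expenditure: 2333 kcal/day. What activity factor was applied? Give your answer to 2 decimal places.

Activity factor = TEE ÷ BMR = 2333 ÷ 1545.25 = 1.51.

1.51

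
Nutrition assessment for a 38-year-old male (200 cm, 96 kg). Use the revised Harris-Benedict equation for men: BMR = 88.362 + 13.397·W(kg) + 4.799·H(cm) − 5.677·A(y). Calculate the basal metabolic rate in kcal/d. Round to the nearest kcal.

2119 kcal/d

Harris-Benedict: BMR = 88.362 + 13.397(96) + 4.799(200) − 5.677(38) = 2118.548 kcal/day.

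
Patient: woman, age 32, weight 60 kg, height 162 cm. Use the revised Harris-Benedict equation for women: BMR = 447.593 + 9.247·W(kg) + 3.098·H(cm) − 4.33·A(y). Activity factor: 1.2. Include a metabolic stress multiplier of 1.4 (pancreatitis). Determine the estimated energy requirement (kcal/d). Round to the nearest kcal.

2294 kcal/d

Harris-Benedict: BMR = 447.593 + 9.247(60) + 3.098(162) − 4.33(32) = 1365.729 kcal/day.
TEE = BMR × activity factor = 1365.729 × 1.2 = 1638.8748 kcal/day.
Apply stress factor: 1638.8748 × 1.4 = 2294.4247 kcal/day.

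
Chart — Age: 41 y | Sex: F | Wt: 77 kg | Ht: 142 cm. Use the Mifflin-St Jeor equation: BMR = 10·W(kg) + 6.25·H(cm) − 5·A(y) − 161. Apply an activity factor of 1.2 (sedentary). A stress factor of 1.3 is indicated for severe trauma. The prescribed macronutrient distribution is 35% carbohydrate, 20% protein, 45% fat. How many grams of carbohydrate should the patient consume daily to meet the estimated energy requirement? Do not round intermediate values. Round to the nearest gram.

Mifflin-St Jeor (female): BMR = 10(77) + 6.25(142) − 5(41) − 161 = 770 + 887.5 − 205 − 161 = 1291.5 kcal/day.
TEE = 1291.5 × 1.2 = 1549.8 kcal/day.
With stress factor 1.3: 1549.8 × 1.3 = 2014.74 kcal/day.
Carbohydrate energy = 35% × 2014.74 = 705.159 kcal.
Carbohydrate = 705.159 ÷ 4 kcal/g = 176.2898 g.

176 g/day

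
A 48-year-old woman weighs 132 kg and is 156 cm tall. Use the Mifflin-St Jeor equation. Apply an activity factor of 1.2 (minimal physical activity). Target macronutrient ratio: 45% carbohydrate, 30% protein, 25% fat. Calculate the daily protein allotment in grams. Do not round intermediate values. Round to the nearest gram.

170 g/day

Mifflin-St Jeor (female): BMR = 10(132) + 6.25(156) − 5(48) − 161 = 1320 + 975 − 240 − 161 = 1894 kcal/day.
TEE = 1894 × 1.2 = 2272.8 kcal/day.
Protein energy = 30% × 2272.8 = 681.84 kcal.
Protein = 681.84 ÷ 4 kcal/g = 170.46 g.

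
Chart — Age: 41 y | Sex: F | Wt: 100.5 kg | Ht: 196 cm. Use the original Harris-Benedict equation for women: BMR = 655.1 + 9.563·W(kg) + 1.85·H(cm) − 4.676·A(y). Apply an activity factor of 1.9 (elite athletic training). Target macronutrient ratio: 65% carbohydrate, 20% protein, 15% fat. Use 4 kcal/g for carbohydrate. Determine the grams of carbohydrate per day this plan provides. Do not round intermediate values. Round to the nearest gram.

552 g/day

Harris-Benedict: BMR = 655.1 + 9.563(100.5) + 1.85(196) − 4.676(41) = 1787.0655 kcal/day.
TEE = 1787.0655 × 1.9 = 3395.4245 kcal/day.
Carbohydrate energy = 65% × 3395.4245 = 2207.0259 kcal.
Carbohydrate = 2207.0259 ÷ 4 kcal/g = 551.7565 g.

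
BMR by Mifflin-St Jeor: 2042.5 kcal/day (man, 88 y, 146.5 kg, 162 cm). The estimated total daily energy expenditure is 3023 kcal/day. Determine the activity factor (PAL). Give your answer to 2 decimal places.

1.48

Activity factor = TEE ÷ BMR = 3023 ÷ 2042.5 = 1.48.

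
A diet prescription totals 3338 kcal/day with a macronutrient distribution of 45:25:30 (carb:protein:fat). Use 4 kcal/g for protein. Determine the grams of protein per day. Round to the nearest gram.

Protein energy = 25% × 3338 = 834.5 kcal.
At 4 kcal/g: 834.5 ÷ 4 = 208.625 g.

209 g/day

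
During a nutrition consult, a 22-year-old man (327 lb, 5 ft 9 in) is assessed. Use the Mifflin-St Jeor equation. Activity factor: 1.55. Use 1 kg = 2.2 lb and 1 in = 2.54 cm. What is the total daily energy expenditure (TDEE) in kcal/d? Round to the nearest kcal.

Convert to metric: weight = 327 ÷ 2.2 = 148.6364 kg; height = (5×12 + 9) × 2.54 = 69 × 2.54 = 175.26 cm.
Mifflin-St Jeor (male): BMR = 10(148.6364) + 6.25(175.26) − 5(22) + 5 = 1486.3636 + 1095.375 − 110 + 5 = 2476.7386 kcal/day.
TEE = BMR × activity factor = 2476.7386 × 1.55 = 3838.9449 kcal/day.

3839 kcal/d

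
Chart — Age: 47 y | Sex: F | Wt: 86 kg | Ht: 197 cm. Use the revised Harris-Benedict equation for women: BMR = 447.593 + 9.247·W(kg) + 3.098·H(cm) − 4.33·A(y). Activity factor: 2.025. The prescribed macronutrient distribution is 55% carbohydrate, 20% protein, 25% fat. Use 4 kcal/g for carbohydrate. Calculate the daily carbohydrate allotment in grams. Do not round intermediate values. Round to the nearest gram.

459 g/day

Harris-Benedict: BMR = 447.593 + 9.247(86) + 3.098(197) − 4.33(47) = 1649.631 kcal/day.
TEE = 1649.631 × 2.025 = 3340.5028 kcal/day.
Carbohydrate energy = 55% × 3340.5028 = 1837.2765 kcal.
Carbohydrate = 1837.2765 ÷ 4 kcal/g = 459.3191 g.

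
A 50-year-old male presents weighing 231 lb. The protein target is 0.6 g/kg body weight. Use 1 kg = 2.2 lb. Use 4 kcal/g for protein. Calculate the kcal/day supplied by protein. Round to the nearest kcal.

Weight in kg = 231 ÷ 2.2 = 105 kg.
Protein = 0.6 g/kg × 105 kg = 63 g/day.
Protein energy = 63 g × 4 kcal/g = 252 kcal/day.

252 kcal/day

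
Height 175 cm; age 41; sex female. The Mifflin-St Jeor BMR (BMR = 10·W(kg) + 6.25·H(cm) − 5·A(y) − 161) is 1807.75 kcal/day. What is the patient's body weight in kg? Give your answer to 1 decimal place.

1807.75 = 10·W + 6.25(175) − 5(41) − 161
10·W = 1807.75 − 727.75 = 1080, so W = 108 kg.

108.0 kg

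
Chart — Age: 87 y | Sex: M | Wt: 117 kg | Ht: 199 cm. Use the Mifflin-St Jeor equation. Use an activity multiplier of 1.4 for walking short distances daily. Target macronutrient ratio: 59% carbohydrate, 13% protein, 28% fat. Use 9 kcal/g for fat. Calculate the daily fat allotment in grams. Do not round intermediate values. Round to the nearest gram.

Mifflin-St Jeor (male): BMR = 10(117) + 6.25(199) − 5(87) + 5 = 1170 + 1243.75 − 435 + 5 = 1983.75 kcal/day.
TEE = 1983.75 × 1.4 = 2777.25 kcal/day.
Fat energy = 28% × 2777.25 = 777.63 kcal.
Fat = 777.63 ÷ 9 kcal/g = 86.4033 g.

86 g/day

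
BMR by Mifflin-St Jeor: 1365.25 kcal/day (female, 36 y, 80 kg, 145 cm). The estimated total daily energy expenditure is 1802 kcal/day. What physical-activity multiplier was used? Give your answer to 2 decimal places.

1.32

Activity factor = TEE ÷ BMR = 1802 ÷ 1365.25 = 1.32.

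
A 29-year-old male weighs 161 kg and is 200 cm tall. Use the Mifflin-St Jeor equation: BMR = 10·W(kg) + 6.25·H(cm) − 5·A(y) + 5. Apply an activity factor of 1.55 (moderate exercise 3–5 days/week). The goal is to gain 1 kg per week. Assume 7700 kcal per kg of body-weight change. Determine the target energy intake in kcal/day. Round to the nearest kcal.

Mifflin-St Jeor (male): BMR = 10(161) + 6.25(200) − 5(29) + 5 = 1610 + 1250 − 145 + 5 = 2720 kcal/day.
TEE = 2720 × 1.55 = 4216 kcal/day.
Required daily surplus = 1 × 7700 ÷ 7 = 1100 kcal/day.
Target intake = 4216 + 1100 = 5316 kcal/day.

5316 kcal/day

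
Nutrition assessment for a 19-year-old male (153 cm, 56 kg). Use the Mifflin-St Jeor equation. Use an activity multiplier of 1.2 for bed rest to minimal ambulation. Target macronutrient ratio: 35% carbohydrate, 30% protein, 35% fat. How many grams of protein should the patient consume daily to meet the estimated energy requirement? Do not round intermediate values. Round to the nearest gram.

Mifflin-St Jeor (male): BMR = 10(56) + 6.25(153) − 5(19) + 5 = 560 + 956.25 − 95 + 5 = 1426.25 kcal/day.
TEE = 1426.25 × 1.2 = 1711.5 kcal/day.
Protein energy = 30% × 1711.5 = 513.45 kcal.
Protein = 513.45 ÷ 4 kcal/g = 128.3625 g.

128 g/day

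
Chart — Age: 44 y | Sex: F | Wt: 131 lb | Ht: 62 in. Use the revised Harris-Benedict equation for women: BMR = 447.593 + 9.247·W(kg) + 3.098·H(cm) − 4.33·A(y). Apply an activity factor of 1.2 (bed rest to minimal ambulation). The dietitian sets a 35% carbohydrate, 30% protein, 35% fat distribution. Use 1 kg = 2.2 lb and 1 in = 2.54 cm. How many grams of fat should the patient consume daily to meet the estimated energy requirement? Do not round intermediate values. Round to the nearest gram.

Convert to metric: weight = 131 ÷ 2.2 = 59.5455 kg; height = 62 × 2.54 = 157.48 cm.
Harris-Benedict: BMR = 447.593 + 9.247(59.5455) + 3.098(157.48) − 4.33(44) = 1295.5629 kcal/day.
TEE = 1295.5629 × 1.2 = 1554.6754 kcal/day.
Fat energy = 35% × 1554.6754 = 544.1364 kcal.
Fat = 544.1364 ÷ 9 kcal/g = 60.4596 g.

60 g/day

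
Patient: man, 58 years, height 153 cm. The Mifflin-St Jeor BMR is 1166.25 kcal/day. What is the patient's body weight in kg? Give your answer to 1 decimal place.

49.5 kg

1166.25 = 10·W + 6.25(153) − 5(58) + 5
10·W = 1166.25 − 671.25 = 495, so W = 49.5 kg.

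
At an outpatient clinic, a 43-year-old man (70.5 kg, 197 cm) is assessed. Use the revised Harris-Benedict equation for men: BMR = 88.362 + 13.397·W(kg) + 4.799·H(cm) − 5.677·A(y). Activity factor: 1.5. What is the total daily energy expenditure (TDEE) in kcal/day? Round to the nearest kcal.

Harris-Benedict: BMR = 88.362 + 13.397(70.5) + 4.799(197) − 5.677(43) = 1734.1425 kcal/day.
TEE = BMR × activity factor = 1734.1425 × 1.5 = 2601.2138 kcal/day.

2601 kcal/day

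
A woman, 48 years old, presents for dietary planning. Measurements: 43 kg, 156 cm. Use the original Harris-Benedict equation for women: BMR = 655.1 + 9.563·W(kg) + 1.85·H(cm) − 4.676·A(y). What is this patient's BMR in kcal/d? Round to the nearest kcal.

1130 kcal/d

Harris-Benedict: BMR = 655.1 + 9.563(43) + 1.85(156) − 4.676(48) = 1130.461 kcal/day.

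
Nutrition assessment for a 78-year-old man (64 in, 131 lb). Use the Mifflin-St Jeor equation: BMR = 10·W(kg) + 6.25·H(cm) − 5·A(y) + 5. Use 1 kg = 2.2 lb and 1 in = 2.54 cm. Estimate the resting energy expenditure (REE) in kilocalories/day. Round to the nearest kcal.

Convert to metric: weight = 131 ÷ 2.2 = 59.5455 kg; height = 64 × 2.54 = 162.56 cm.
Mifflin-St Jeor (male): BMR = 10(59.5455) + 6.25(162.56) − 5(78) + 5 = 595.4545 + 1016 − 390 + 5 = 1226.4545 kcal/day.

1226 kilocalories/day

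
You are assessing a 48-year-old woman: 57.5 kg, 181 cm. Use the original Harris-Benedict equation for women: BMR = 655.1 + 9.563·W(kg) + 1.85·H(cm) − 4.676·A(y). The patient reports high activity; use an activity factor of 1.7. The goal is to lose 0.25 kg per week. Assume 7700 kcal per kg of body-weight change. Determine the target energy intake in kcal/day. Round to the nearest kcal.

Harris-Benedict: BMR = 655.1 + 9.563(57.5) + 1.85(181) − 4.676(48) = 1315.3745 kcal/day.
TEE = 1315.3745 × 1.7 = 2236.1367 kcal/day.
Required daily deficit = 0.25 × 7700 ÷ 7 = 275 kcal/day.
Target intake = 2236.1367 − 275 = 1961.1367 kcal/day.

1961 kcal/day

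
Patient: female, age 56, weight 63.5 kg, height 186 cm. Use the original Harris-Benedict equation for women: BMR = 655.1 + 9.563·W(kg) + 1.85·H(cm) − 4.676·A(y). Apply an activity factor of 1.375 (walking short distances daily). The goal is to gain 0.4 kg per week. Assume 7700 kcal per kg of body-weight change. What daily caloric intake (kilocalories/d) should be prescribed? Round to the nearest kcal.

2289 kilocalories/d

Harris-Benedict: BMR = 655.1 + 9.563(63.5) + 1.85(186) − 4.676(56) = 1344.5945 kcal/day.
TEE = 1344.5945 × 1.375 = 1848.8174 kcal/day.
Required daily surplus = 0.4 × 7700 ÷ 7 = 440 kcal/day.
Target intake = 1848.8174 + 440 = 2288.8174 kcal/day.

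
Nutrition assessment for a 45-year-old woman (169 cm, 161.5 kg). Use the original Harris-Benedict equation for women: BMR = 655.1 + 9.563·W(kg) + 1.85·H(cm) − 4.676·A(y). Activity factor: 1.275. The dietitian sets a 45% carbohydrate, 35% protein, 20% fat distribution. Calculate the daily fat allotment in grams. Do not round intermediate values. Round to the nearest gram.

Harris-Benedict: BMR = 655.1 + 9.563(161.5) + 1.85(169) − 4.676(45) = 2301.7545 kcal/day.
TEE = 2301.7545 × 1.275 = 2934.737 kcal/day.
Fat energy = 20% × 2934.737 = 586.9474 kcal.
Fat = 586.9474 ÷ 9 kcal/g = 65.2164 g.

65 g/day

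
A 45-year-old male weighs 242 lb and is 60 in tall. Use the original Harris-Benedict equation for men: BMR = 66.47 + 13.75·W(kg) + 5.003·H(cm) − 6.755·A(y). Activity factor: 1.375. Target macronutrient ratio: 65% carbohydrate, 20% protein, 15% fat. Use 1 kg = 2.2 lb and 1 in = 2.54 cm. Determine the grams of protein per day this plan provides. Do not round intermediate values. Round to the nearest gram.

140 g/day

Convert to metric: weight = 242 ÷ 2.2 = 110 kg; height = 60 × 2.54 = 152.4 cm.
Harris-Benedict: BMR = 66.47 + 13.75(110) + 5.003(152.4) − 6.755(45) = 2037.4522 kcal/day.
TEE = 2037.4522 × 1.375 = 2801.4968 kcal/day.
Protein energy = 20% × 2801.4968 = 560.2994 kcal.
Protein = 560.2994 ÷ 4 kcal/g = 140.0748 g.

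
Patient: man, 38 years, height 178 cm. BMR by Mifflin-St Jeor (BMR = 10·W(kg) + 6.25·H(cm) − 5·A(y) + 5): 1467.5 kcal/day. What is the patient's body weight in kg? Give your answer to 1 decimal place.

54.0 kg

1467.5 = 10·W + 6.25(178) − 5(38) + 5
10·W = 1467.5 − 927.5 = 540, so W = 54 kg.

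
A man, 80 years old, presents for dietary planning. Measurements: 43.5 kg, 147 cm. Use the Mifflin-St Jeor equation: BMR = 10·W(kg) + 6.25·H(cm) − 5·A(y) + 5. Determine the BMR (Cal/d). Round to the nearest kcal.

Mifflin-St Jeor (male): BMR = 10(43.5) + 6.25(147) − 5(80) + 5 = 435 + 918.75 − 400 + 5 = 958.75 kcal/day.

959 Cal/d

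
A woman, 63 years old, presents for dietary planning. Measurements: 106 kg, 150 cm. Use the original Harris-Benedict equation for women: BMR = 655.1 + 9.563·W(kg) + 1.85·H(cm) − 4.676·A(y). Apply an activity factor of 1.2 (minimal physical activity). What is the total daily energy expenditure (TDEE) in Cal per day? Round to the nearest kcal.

1982 Cal per day

Harris-Benedict: BMR = 655.1 + 9.563(106) + 1.85(150) − 4.676(63) = 1651.69 kcal/day.
TEE = BMR × activity factor = 1651.69 × 1.2 = 1982.028 kcal/day.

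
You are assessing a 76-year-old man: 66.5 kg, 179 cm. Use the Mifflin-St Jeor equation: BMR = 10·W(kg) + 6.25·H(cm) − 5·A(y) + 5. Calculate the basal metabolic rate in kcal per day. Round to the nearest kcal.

1409 kcal per day

Mifflin-St Jeor (male): BMR = 10(66.5) + 6.25(179) − 5(76) + 5 = 665 + 1118.75 − 380 + 5 = 1408.75 kcal/day.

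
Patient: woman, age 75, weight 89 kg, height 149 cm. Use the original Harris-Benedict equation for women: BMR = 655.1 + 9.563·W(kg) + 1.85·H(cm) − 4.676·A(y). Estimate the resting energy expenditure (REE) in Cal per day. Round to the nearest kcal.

Harris-Benedict: BMR = 655.1 + 9.563(89) + 1.85(149) − 4.676(75) = 1431.157 kcal/day.

1431 Cal per day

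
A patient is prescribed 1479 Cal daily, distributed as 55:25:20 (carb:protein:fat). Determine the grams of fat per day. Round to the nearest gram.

33 g/day

Fat energy = 20% × 1479 = 295.8 kcal.
At 9 kcal/g: 295.8 ÷ 9 = 32.8667 g.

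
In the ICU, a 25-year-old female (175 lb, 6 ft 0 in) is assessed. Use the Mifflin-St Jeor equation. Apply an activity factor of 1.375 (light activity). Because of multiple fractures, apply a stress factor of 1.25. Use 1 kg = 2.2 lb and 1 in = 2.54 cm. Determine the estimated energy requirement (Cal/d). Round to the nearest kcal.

2840 Cal/d

Convert to metric: weight = 175 ÷ 2.2 = 79.5455 kg; height = (6×12 + 0) × 2.54 = 72 × 2.54 = 182.88 cm.
Mifflin-St Jeor (female): BMR = 10(79.5455) + 6.25(182.88) − 5(25) − 161 = 795.4545 + 1143 − 125 − 161 = 1652.4545 kcal/day.
TEE = BMR × activity factor = 1652.4545 × 1.375 = 2272.125 kcal/day.
Apply stress factor: 2272.125 × 1.25 = 2840.1563 kcal/day.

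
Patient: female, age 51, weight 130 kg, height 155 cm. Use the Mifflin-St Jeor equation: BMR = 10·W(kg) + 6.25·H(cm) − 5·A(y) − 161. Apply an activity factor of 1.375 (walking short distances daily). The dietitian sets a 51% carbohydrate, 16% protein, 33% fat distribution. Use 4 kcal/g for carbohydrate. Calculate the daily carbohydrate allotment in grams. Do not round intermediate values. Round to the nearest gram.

Mifflin-St Jeor (female): BMR = 10(130) + 6.25(155) − 5(51) − 161 = 1300 + 968.75 − 255 − 161 = 1852.75 kcal/day.
TEE = 1852.75 × 1.375 = 2547.5313 kcal/day.
Carbohydrate energy = 51% × 2547.5313 = 1299.2409 kcal.
Carbohydrate = 1299.2409 ÷ 4 kcal/g = 324.8102 g.

325 g/day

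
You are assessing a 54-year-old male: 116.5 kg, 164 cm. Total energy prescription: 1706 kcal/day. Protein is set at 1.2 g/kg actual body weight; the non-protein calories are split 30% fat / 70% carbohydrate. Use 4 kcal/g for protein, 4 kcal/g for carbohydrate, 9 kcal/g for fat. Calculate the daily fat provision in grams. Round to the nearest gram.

Protein = 1.2 × 116.5 = 139.8 g → 139.8 × 4 = 559.2 kcal.
Non-protein calories = 1706 − 559.2 = 1146.8 kcal.
Fat: 30% × 1146.8 = 344.04 kcal; carbohydrate: 802.76 kcal.
Fat: 344.04 kcal ÷ 9 kcal/g = 38.2267 g.

38 g/day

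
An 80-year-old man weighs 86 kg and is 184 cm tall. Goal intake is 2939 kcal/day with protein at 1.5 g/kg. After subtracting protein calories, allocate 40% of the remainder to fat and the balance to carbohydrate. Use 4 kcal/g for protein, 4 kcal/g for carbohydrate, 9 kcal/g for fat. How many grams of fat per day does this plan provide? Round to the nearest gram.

Protein = 1.5 × 86 = 129 g → 129 × 4 = 516 kcal.
Non-protein calories = 2939 − 516 = 2423 kcal.
Fat: 40% × 2423 = 969.2 kcal; carbohydrate: 1453.8 kcal.
Fat: 969.2 kcal ÷ 9 kcal/g = 107.6889 g.

108 g/day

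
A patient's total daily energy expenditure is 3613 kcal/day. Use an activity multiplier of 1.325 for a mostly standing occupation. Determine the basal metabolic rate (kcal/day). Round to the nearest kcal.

2727 kcal/day

BMR = TEE ÷ activity factor = 3613 ÷ 1.325 = 2726.7925 kcal/day.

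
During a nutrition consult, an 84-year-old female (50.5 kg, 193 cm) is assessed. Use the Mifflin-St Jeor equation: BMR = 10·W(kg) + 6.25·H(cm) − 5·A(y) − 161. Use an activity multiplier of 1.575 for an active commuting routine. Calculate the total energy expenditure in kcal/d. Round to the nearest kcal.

1780 kcal/d

Mifflin-St Jeor (female): BMR = 10(50.5) + 6.25(193) − 5(84) − 161 = 505 + 1206.25 − 420 − 161 = 1130.25 kcal/day.
TEE = BMR × activity factor = 1130.25 × 1.575 = 1780.1438 kcal/day.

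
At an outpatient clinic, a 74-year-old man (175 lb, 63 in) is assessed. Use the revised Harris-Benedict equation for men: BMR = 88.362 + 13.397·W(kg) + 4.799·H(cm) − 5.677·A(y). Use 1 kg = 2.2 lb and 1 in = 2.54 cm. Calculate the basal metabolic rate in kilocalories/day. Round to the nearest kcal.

Convert to metric: weight = 175 ÷ 2.2 = 79.5455 kg; height = 63 × 2.54 = 160.02 cm.
Harris-Benedict: BMR = 88.362 + 13.397(79.5455) + 4.799(160.02) − 5.677(74) = 1501.8704 kcal/day.

1502 kilocalories/day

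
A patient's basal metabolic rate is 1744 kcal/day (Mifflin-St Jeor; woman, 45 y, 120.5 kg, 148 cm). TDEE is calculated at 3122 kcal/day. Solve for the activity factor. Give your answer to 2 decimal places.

Activity factor = TEE ÷ BMR = 3122 ÷ 1744 = 1.79.

1.79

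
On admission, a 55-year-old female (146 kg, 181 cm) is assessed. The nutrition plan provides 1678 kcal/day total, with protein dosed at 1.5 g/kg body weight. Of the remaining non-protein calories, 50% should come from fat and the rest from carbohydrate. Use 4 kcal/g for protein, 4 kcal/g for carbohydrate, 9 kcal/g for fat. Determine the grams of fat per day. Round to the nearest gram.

Protein = 1.5 × 146 = 219 g → 219 × 4 = 876 kcal.
Non-protein calories = 1678 − 876 = 802 kcal.
Fat: 50% × 802 = 401 kcal; carbohydrate: 401 kcal.
Fat: 401 kcal ÷ 9 kcal/g = 44.5556 g.

45 g/day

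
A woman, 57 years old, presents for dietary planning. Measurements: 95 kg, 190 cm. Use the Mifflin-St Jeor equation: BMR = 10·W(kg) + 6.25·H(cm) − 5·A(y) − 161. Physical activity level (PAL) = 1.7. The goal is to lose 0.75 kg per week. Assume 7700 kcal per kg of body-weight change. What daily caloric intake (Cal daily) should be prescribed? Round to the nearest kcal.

2051 Cal daily

Mifflin-St Jeor (female): BMR = 10(95) + 6.25(190) − 5(57) − 161 = 950 + 1187.5 − 285 − 161 = 1691.5 kcal/day.
TEE = 1691.5 × 1.7 = 2875.55 kcal/day.
Required daily deficit = 0.75 × 7700 ÷ 7 = 825 kcal/day.
Target intake = 2875.55 − 825 = 2050.55 kcal/day.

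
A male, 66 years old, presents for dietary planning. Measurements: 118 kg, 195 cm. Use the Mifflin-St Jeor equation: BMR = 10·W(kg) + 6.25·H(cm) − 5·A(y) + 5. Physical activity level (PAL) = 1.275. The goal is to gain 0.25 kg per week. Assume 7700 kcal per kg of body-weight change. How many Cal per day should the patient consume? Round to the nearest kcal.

2919 Cal per day

Mifflin-St Jeor (male): BMR = 10(118) + 6.25(195) − 5(66) + 5 = 1180 + 1218.75 − 330 + 5 = 2073.75 kcal/day.
TEE = 2073.75 × 1.275 = 2644.0313 kcal/day.
Required daily surplus = 0.25 × 7700 ÷ 7 = 275 kcal/day.
Target intake = 2644.0313 + 275 = 2919.0313 kcal/day.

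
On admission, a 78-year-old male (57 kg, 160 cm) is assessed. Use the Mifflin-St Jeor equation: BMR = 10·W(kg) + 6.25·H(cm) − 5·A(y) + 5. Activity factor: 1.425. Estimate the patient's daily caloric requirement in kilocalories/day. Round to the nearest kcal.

Mifflin-St Jeor (male): BMR = 10(57) + 6.25(160) − 5(78) + 5 = 570 + 1000 − 390 + 5 = 1185 kcal/day.
TEE = BMR × activity factor = 1185 × 1.425 = 1688.625 kcal/day.

1689 kilocalories/day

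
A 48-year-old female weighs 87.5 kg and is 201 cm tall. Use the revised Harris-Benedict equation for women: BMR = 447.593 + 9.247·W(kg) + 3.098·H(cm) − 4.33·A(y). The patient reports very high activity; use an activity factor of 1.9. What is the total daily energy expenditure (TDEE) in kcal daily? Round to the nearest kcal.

Harris-Benedict: BMR = 447.593 + 9.247(87.5) + 3.098(201) − 4.33(48) = 1671.5635 kcal/day.
TEE = BMR × activity factor = 1671.5635 × 1.9 = 3175.9707 kcal/day.

3176 kcal daily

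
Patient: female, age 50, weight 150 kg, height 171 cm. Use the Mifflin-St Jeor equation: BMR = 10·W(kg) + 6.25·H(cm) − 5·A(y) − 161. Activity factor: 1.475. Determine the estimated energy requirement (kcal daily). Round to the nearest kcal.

3183 kcal daily

Mifflin-St Jeor (female): BMR = 10(150) + 6.25(171) − 5(50) − 161 = 1500 + 1068.75 − 250 − 161 = 2157.75 kcal/day.
TEE = BMR × activity factor = 2157.75 × 1.475 = 3182.6813 kcal/day.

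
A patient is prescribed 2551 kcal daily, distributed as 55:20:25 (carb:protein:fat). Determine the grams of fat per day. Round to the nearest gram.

71 g/day

Fat energy = 25% × 2551 = 637.75 kcal.
At 9 kcal/g: 637.75 ÷ 9 = 70.8611 g.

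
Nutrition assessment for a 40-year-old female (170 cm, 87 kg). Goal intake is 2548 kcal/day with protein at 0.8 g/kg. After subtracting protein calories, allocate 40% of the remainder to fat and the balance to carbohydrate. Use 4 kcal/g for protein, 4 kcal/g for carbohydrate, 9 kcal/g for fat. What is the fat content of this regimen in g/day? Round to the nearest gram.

Protein = 0.8 × 87 = 69.6 g → 69.6 × 4 = 278.4 kcal.
Non-protein calories = 2548 − 278.4 = 2269.6 kcal.
Fat: 40% × 2269.6 = 907.84 kcal; carbohydrate: 1361.76 kcal.
Fat: 907.84 kcal ÷ 9 kcal/g = 100.8711 g.

101 g/day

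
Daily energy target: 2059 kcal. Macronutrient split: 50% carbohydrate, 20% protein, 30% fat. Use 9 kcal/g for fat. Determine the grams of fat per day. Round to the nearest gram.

Fat energy = 30% × 2059 = 617.7 kcal.
At 9 kcal/g: 617.7 ÷ 9 = 68.6333 g.

69 g/day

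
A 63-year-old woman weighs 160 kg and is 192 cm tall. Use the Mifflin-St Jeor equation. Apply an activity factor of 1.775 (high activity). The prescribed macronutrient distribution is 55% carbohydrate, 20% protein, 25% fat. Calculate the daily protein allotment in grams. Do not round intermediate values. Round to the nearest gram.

206 g/day

Mifflin-St Jeor (female): BMR = 10(160) + 6.25(192) − 5(63) − 161 = 1600 + 1200 − 315 − 161 = 2324 kcal/day.
TEE = 2324 × 1.775 = 4125.1 kcal/day.
Protein energy = 20% × 4125.1 = 825.02 kcal.
Protein = 825.02 ÷ 4 kcal/g = 206.255 g.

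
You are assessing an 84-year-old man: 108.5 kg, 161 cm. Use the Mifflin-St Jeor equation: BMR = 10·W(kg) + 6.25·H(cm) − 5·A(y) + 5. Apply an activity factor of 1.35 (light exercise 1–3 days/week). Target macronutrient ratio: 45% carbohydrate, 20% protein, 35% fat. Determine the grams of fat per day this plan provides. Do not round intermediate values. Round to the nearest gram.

88 g/day

Mifflin-St Jeor (male): BMR = 10(108.5) + 6.25(161) − 5(84) + 5 = 1085 + 1006.25 − 420 + 5 = 1676.25 kcal/day.
TEE = 1676.25 × 1.35 = 2262.9375 kcal/day.
Fat energy = 35% × 2262.9375 = 792.0281 kcal.
Fat = 792.0281 ÷ 9 kcal/g = 88.0031 g.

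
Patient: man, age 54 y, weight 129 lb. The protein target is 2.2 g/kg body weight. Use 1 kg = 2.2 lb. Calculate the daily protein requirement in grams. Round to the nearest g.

Weight in kg = 129 ÷ 2.2 = 58.6364 kg.
Protein = 2.2 g/kg × 58.6364 kg = 129 g/day.

129 g/day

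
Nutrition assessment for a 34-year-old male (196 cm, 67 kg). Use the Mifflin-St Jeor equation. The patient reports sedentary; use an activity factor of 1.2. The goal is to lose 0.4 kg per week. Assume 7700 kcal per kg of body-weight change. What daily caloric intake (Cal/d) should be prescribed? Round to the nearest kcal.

1636 Cal/d

Mifflin-St Jeor (male): BMR = 10(67) + 6.25(196) − 5(34) + 5 = 670 + 1225 − 170 + 5 = 1730 kcal/day.
TEE = 1730 × 1.2 = 2076 kcal/day.
Required daily deficit = 0.4 × 7700 ÷ 7 = 440 kcal/day.
Target intake = 2076 − 440 = 1636 kcal/day.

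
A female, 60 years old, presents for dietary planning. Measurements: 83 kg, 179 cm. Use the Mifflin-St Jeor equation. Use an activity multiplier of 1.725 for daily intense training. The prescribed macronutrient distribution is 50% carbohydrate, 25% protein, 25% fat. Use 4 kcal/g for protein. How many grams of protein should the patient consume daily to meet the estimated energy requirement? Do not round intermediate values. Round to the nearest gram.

Mifflin-St Jeor (female): BMR = 10(83) + 6.25(179) − 5(60) − 161 = 830 + 1118.75 − 300 − 161 = 1487.75 kcal/day.
TEE = 1487.75 × 1.725 = 2566.3688 kcal/day.
Protein energy = 25% × 2566.3688 = 641.5922 kcal.
Protein = 641.5922 ÷ 4 kcal/g = 160.398 g.

160 g/day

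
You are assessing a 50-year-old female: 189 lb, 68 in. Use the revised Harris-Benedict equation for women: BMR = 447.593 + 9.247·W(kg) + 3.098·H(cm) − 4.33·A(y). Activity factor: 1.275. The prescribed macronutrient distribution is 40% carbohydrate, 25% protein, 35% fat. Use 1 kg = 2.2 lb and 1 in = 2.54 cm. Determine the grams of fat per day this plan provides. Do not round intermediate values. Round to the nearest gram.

Convert to metric: weight = 189 ÷ 2.2 = 85.9091 kg; height = 68 × 2.54 = 172.72 cm.
Harris-Benedict: BMR = 447.593 + 9.247(85.9091) + 3.098(172.72) − 4.33(50) = 1560.5809 kcal/day.
TEE = 1560.5809 × 1.275 = 1989.7407 kcal/day.
Fat energy = 35% × 1989.7407 = 696.4092 kcal.
Fat = 696.4092 ÷ 9 kcal/g = 77.3788 g.

77 g/day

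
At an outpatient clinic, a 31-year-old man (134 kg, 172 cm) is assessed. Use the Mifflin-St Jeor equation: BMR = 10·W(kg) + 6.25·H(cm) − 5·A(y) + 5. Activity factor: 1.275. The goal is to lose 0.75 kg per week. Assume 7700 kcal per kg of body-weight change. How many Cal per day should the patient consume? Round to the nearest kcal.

Mifflin-St Jeor (male): BMR = 10(134) + 6.25(172) − 5(31) + 5 = 1340 + 1075 − 155 + 5 = 2265 kcal/day.
TEE = 2265 × 1.275 = 2887.875 kcal/day.
Required daily deficit = 0.75 × 7700 ÷ 7 = 825 kcal/day.
Target intake = 2887.875 − 825 = 2062.875 kcal/day.

2063 Cal per day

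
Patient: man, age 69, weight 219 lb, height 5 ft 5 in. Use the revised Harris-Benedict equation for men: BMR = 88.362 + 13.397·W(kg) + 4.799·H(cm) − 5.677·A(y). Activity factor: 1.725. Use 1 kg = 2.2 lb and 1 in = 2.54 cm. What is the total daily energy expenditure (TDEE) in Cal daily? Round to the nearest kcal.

3144 Cal daily

Convert to metric: weight = 219 ÷ 2.2 = 99.5455 kg; height = (5×12 + 5) × 2.54 = 65 × 2.54 = 165.1 cm.
Harris-Benedict: BMR = 88.362 + 13.397(99.5455) + 4.799(165.1) − 5.677(69) = 1822.5744 kcal/day.
TEE = BMR × activity factor = 1822.5744 × 1.725 = 3143.9408 kcal/day.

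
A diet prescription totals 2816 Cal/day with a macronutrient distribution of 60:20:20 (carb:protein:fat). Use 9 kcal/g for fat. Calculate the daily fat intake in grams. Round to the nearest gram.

63 g/day

Fat energy = 20% × 2816 = 563.2 kcal.
At 9 kcal/g: 563.2 ÷ 9 = 62.5778 g.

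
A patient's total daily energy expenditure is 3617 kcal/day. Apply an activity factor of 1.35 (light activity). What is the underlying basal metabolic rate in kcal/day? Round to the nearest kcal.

BMR = TEE ÷ activity factor = 3617 ÷ 1.35 = 2679.2593 kcal/day.

2679 kcal/day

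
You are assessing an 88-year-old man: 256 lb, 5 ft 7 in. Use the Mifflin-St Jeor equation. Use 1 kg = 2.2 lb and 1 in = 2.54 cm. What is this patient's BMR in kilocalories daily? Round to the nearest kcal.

Convert to metric: weight = 256 ÷ 2.2 = 116.3636 kg; height = (5×12 + 7) × 2.54 = 67 × 2.54 = 170.18 cm.
Mifflin-St Jeor (male): BMR = 10(116.3636) + 6.25(170.18) − 5(88) + 5 = 1163.6364 + 1063.625 − 440 + 5 = 1792.2614 kcal/day.

1792 kilocalories daily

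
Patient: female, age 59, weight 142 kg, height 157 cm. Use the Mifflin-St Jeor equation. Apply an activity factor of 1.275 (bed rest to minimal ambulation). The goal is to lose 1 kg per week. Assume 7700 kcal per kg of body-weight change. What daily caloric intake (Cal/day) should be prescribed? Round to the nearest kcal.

Mifflin-St Jeor (female): BMR = 10(142) + 6.25(157) − 5(59) − 161 = 1420 + 981.25 − 295 − 161 = 1945.25 kcal/day.
TEE = 1945.25 × 1.275 = 2480.1938 kcal/day.
Required daily deficit = 1 × 7700 ÷ 7 = 1100 kcal/day.
Target intake = 2480.1938 − 1100 = 1380.1938 kcal/day.

1380 Cal/day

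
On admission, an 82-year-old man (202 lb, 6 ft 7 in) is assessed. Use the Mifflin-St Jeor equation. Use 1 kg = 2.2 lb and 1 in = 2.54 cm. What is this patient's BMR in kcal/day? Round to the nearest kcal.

Convert to metric: weight = 202 ÷ 2.2 = 91.8182 kg; height = (6×12 + 7) × 2.54 = 79 × 2.54 = 200.66 cm.
Mifflin-St Jeor (male): BMR = 10(91.8182) + 6.25(200.66) − 5(82) + 5 = 918.1818 + 1254.125 − 410 + 5 = 1767.3068 kcal/day.

1767 kcal/day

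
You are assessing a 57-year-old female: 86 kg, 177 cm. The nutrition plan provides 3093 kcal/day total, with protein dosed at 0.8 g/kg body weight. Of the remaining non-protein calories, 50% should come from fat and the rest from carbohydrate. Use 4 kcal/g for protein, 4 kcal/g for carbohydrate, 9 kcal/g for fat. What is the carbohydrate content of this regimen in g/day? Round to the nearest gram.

352 g/day

Protein = 0.8 × 86 = 68.8 g → 68.8 × 4 = 275.2 kcal.
Non-protein calories = 3093 − 275.2 = 2817.8 kcal.
Fat: 50% × 2817.8 = 1408.9 kcal; carbohydrate: 1408.9 kcal.
Carbohydrate: 1408.9 kcal ÷ 4 kcal/g = 352.225 g.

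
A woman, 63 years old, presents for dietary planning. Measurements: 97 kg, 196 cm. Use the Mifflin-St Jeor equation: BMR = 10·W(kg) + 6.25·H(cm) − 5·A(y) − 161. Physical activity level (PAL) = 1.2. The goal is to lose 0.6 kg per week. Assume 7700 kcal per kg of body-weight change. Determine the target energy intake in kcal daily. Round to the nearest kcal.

Mifflin-St Jeor (female): BMR = 10(97) + 6.25(196) − 5(63) − 161 = 970 + 1225 − 315 − 161 = 1719 kcal/day.
TEE = 1719 × 1.2 = 2062.8 kcal/day.
Required daily deficit = 0.6 × 7700 ÷ 7 = 660 kcal/day.
Target intake = 2062.8 − 660 = 1402.8 kcal/day.

1403 kcal daily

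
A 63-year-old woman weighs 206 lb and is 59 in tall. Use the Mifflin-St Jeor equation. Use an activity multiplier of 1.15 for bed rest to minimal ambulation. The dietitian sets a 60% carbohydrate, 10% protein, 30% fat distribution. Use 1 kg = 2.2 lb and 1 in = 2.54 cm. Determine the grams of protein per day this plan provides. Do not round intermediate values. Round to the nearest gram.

40 g/day

Convert to metric: weight = 206 ÷ 2.2 = 93.6364 kg; height = 59 × 2.54 = 149.86 cm.
Mifflin-St Jeor (female): BMR = 10(93.6364) + 6.25(149.86) − 5(63) − 161 = 936.3636 + 936.625 − 315 − 161 = 1396.9886 kcal/day.
TEE = 1396.9886 × 1.15 = 1606.5369 kcal/day.
Protein energy = 10% × 1606.5369 = 160.6537 kcal.
Protein = 160.6537 ÷ 4 kcal/g = 40.1634 g.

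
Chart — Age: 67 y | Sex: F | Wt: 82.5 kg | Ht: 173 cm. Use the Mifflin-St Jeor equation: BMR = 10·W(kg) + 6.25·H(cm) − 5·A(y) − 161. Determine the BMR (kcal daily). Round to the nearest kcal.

1410 kcal daily

Mifflin-St Jeor (female): BMR = 10(82.5) + 6.25(173) − 5(67) − 161 = 825 + 1081.25 − 335 − 161 = 1410.25 kcal/day.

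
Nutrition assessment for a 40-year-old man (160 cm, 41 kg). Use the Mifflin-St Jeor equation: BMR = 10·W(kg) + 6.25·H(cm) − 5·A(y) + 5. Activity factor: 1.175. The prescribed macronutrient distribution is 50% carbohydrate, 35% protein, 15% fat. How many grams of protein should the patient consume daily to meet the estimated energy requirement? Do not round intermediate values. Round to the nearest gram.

125 g/day

Mifflin-St Jeor (male): BMR = 10(41) + 6.25(160) − 5(40) + 5 = 410 + 1000 − 200 + 5 = 1215 kcal/day.
TEE = 1215 × 1.175 = 1427.625 kcal/day.
Protein energy = 35% × 1427.625 = 499.6688 kcal.
Protein = 499.6688 ÷ 4 kcal/g = 124.9172 g.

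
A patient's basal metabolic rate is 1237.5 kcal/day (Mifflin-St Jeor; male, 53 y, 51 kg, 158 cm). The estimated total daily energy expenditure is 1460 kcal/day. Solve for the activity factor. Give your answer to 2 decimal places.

1.18

Activity factor = TEE ÷ BMR = 1460 ÷ 1237.5 = 1.18.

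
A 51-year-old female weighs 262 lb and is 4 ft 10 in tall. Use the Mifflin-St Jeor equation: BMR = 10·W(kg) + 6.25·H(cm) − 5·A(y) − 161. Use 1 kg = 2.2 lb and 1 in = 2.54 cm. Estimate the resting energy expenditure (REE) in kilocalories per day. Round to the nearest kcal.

1696 kilocalories per day

Convert to metric: weight = 262 ÷ 2.2 = 119.0909 kg; height = (4×12 + 10) × 2.54 = 58 × 2.54 = 147.32 cm.
Mifflin-St Jeor (female): BMR = 10(119.0909) + 6.25(147.32) − 5(51) − 161 = 1190.9091 + 920.75 − 255 − 161 = 1695.6591 kcal/day.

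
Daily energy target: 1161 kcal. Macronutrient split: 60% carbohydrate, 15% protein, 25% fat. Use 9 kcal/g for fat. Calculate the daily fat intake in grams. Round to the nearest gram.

32 g/day

Fat energy = 25% × 1161 = 290.25 kcal.
At 9 kcal/g: 290.25 ÷ 9 = 32.25 g.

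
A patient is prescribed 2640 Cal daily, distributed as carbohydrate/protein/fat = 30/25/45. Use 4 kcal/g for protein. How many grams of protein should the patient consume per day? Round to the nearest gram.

Protein energy = 25% × 2640 = 660 kcal.
At 4 kcal/g: 660 ÷ 4 = 165 g.

165 g/day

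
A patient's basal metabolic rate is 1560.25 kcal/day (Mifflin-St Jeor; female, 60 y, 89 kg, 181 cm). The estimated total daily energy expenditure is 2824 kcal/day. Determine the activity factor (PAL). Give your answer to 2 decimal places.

Activity factor = TEE ÷ BMR = 2824 ÷ 1560.25 = 1.81.

1.81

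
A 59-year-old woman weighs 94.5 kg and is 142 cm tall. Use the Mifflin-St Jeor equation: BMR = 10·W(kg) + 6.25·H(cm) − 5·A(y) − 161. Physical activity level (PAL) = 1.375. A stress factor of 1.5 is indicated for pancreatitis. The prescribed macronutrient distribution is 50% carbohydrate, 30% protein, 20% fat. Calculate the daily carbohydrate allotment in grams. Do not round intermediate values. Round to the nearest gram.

355 g/day

Mifflin-St Jeor (female): BMR = 10(94.5) + 6.25(142) − 5(59) − 161 = 945 + 887.5 − 295 − 161 = 1376.5 kcal/day.
TEE = 1376.5 × 1.375 = 1892.6875 kcal/day.
With stress factor 1.5: 1892.6875 × 1.5 = 2839.0313 kcal/day.
Carbohydrate energy = 50% × 2839.0313 = 1419.5156 kcal.
Carbohydrate = 1419.5156 ÷ 4 kcal/g = 354.8789 g.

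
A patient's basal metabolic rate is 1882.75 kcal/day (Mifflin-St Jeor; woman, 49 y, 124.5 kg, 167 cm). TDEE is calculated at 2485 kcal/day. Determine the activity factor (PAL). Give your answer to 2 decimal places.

1.32

Activity factor = TEE ÷ BMR = 2485 ÷ 1882.75 = 1.32.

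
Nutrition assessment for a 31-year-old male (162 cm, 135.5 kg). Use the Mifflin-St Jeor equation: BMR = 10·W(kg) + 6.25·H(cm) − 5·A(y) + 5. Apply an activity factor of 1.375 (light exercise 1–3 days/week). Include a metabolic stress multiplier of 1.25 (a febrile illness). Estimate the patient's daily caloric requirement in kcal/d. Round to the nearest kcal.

Mifflin-St Jeor (male): BMR = 10(135.5) + 6.25(162) − 5(31) + 5 = 1355 + 1012.5 − 155 + 5 = 2217.5 kcal/day.
TEE = BMR × activity factor = 2217.5 × 1.375 = 3049.0625 kcal/day.
Apply stress factor: 3049.0625 × 1.25 = 3811.3281 kcal/day.

3811 kcal/d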